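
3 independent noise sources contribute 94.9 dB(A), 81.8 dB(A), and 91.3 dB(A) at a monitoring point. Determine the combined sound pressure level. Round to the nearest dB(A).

97 dB(A)

For uncorrelated sources the intensities add, so convert each level to linear form, sum, and take 10·log₁₀ of the total.
Σ 10^(L/10) = 10^(94.9/10) + 10^(81.8/10) + 10^(91.3/10) = 4.591e+09.
L_total = 10·log₁₀(4.591e+09) = 96.62 dB(A).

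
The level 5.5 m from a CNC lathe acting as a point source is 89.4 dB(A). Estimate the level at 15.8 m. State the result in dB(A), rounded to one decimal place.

80.2 dB(A)

Point-source attenuation: ΔL = 20·log₁₀(r₂/r₁) = 20·log₁₀(15.8/5.5) = 9.166 dB.
L₂ = 89.4 − 20·log₁₀(15.8/5.5) = 89.4 − 9.166 = 80.23 dB(A).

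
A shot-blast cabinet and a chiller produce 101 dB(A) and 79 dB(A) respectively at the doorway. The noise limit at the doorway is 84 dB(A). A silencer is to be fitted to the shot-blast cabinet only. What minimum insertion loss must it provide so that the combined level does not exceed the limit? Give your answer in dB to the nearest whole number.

The untreated sources together contribute 10^(79/10) = 7.943e+07, i.e. 79.00 dB(A).
The limit corresponds to 10^(84/10) = 2.512e+08; subtracting the fixed part leaves 1.718e+08 for the shot-blast cabinet, i.e. 82.35 dB(A).
Required insertion loss = 101 − 82.35 = 18.65 dB.

19 dB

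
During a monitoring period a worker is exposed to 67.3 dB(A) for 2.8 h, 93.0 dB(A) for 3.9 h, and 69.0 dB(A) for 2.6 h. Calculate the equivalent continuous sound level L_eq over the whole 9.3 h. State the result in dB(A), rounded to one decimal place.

L_eq = 10·log₁₀[(1/T)·Σ tᵢ·10^(Lᵢ/10)] with T = 9.3 h.
Σ tᵢ·10^(Lᵢ/10) = 2.8·10^(67.3/10) + 3.9·10^(93.0/10) + 2.6·10^(69.0/10) = 7.817e+09.
L_eq = 10·log₁₀(7.817e+09/9.3) = 89.25 dB(A).

89.2 dB(A)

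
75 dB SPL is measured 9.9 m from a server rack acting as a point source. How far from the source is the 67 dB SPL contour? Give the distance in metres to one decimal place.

The 8.0 dB drop corresponds to a distance ratio of 10^(8.0/20) for a point source.
r₂ = 9.9·10^((75−67)/20) = 9.9·10^(8.0/20) = 24.87 m.

24.9 m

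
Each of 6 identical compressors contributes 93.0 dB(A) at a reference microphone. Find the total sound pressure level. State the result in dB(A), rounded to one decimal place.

100.8 dB(A)

With 6 equal, uncorrelated contributions the intensity is 6× that of one unit, giving a rise of 10·log₁₀ 6.
L_total = 93.0 + 10·log₁₀(6) = 93.0 + 7.782 = 100.78 dB(A).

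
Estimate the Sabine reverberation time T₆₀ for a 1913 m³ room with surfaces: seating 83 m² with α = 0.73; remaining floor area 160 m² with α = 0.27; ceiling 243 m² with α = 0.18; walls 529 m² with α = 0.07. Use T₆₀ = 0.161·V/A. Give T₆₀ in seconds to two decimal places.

A = Σ Sᵢαᵢ = 83·0.73 + 160·0.27 + 243·0.18 + 529·0.07 = 184.56 m².
T₆₀ = 0.161 × 1913 / 184.56 = 1.669 s.

1.67 s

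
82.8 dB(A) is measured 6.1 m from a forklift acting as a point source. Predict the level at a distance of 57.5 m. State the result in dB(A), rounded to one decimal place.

Point-source attenuation: ΔL = 20·log₁₀(r₂/r₁) = 20·log₁₀(57.5/6.1) = 19.487 dB.
L₂ = 82.8 − 20·log₁₀(57.5/6.1) = 82.8 − 19.487 = 63.31 dB(A).

63.3 dB(A)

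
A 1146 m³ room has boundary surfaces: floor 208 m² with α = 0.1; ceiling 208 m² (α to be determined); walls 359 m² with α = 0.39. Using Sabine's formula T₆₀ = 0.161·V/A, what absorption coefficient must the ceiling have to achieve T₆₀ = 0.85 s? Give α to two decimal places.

A = 0.161·V/T₆₀ = 0.161·1146/0.85 = 217.07 m² sabins.
Absorption from the other surfaces = 208·0.1 + 359·0.39 = 160.81 m², so the ceiling must supply 56.26 m² over 208 m².
α = 56.26/208 = 0.270.

0.27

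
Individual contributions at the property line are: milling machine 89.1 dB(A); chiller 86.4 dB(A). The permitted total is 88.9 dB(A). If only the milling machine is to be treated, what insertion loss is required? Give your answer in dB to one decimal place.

The untreated sources together contribute 10^(86.4/10) = 4.365e+08, i.e. 86.40 dB(A).
The limit corresponds to 10^(88.9/10) = 7.762e+08; subtracting the fixed part leaves 3.397e+08 for the milling machine, i.e. 85.31 dB(A).
Required insertion loss = 89.1 − 85.31 = 3.79 dB.

3.8 dB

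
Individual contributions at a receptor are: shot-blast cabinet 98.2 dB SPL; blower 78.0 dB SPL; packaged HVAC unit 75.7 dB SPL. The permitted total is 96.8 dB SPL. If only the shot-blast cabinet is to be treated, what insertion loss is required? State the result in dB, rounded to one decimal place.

1.5 dB

The untreated sources together contribute 10^(78.0/10) + 10^(75.7/10) = 1.002e+08, i.e. 80.01 dB SPL.
The limit corresponds to 10^(96.8/10) = 4.786e+09; subtracting the fixed part leaves 4.686e+09 for the shot-blast cabinet, i.e. 96.71 dB SPL.
Required insertion loss = 98.2 − 96.71 = 1.49 dB.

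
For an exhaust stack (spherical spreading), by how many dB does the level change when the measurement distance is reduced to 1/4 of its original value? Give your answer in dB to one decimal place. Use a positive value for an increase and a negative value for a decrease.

A point source loses 6 dB per doubling of distance; generally ΔL = −20·log₁₀(r₂/r₁).
ΔL = −20·log₁₀(0.25) = +12.04 dB.

+12.0 dB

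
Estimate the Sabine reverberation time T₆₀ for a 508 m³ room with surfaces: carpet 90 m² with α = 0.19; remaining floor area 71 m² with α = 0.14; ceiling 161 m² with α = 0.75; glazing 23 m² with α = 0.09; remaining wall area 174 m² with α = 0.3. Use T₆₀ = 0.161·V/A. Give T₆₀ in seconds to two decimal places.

0.40 s

Summing Sᵢαᵢ: 90·0.19 + 71·0.14 + 161·0.75 + 23·0.09 + 174·0.3 = 202.06 m².
T₆₀ = 0.161 × 508 / 202.06 = 0.405 s.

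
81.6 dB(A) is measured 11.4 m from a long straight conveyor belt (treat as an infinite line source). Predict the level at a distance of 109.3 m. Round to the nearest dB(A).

72 dB(A)

Line-source attenuation: ΔL = 10·log₁₀(r₂/r₁) = 10·log₁₀(109.3/11.4) = 9.817 dB.
L₂ = 81.6 − 10·log₁₀(109.3/11.4) = 81.6 − 9.817 = 71.78 dB(A).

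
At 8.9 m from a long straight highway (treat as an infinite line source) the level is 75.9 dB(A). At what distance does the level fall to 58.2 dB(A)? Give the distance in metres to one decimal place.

Line-source spreading drops the level by 10·log₁₀(r₂/r₁); inverting, r₂/r₁ = 10^(ΔL/10).
r₂ = 8.9·10^((75.9−58.2)/10) = 8.9·10^(17.7/10) = 524.07 m.

524.1 m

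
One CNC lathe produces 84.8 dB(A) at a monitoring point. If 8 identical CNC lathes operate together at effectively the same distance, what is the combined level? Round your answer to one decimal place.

93.8 dB(A)

L_total = L₁ + 10·log₁₀ N for N identical incoherent sources.
L_total = 84.8 + 10·log₁₀(8) = 84.8 + 9.031 = 93.83 dB(A).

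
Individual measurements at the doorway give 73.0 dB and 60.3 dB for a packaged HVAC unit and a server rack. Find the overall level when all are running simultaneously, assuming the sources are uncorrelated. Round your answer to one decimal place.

73.2 dB

Incoherent sources combine by intensity addition: L_total = 10·log₁₀(Σ 10^(L_i/10)).
Σ 10^(L/10) = 10^(73.0/10) + 10^(60.3/10) = 2.102e+07.
L_total = 10·log₁₀(2.102e+07) = 73.23 dB.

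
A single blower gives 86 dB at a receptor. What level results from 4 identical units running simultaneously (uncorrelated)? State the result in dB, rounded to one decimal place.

N identical incoherent sources raise the level by 10·log₁₀ N.
L_total = 86 + 10·log₁₀(4) = 86 + 6.021 = 92.02 dB.

92.0 dB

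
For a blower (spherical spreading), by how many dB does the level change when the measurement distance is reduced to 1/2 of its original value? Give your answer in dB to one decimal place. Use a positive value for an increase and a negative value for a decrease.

+6.0 dB

With spherical spreading the level changes by −20·log₁₀(r₂/r₁).
ΔL = −20·log₁₀(0.5) = +6.02 dB.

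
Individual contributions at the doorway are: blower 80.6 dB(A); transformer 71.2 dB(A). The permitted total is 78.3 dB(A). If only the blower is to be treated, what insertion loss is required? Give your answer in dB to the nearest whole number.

3 dB

Fixed contribution from the other source: Σ 10^(L/10) = 10^(71.2/10) = 1.318e+07 (71.20 dB(A)).
The limit corresponds to 10^(78.3/10) = 6.761e+07; subtracting the fixed part leaves 5.443e+07 for the blower, i.e. 77.36 dB(A).
Required insertion loss = 80.6 − 77.36 = 3.24 dB.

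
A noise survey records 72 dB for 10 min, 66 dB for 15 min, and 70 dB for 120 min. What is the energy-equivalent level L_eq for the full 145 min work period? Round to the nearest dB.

L_eq = 10·log₁₀[(1/T)·Σ tᵢ·10^(Lᵢ/10)] with T = 145 min.
Σ tᵢ·10^(Lᵢ/10) = 10·10^(72/10) + 15·10^(66/10) + 120·10^(70/10) = 1.418e+09.
L_eq = 10·log₁₀(1.418e+09/145) = 69.90 dB.

70 dB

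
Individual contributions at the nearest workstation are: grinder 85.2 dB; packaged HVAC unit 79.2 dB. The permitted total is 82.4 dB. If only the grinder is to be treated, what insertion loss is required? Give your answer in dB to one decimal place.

The untreated sources together contribute 10^(79.2/10) = 8.318e+07, i.e. 79.20 dB.
The limit corresponds to 10^(82.4/10) = 1.738e+08; subtracting the fixed part leaves 9.060e+07 for the grinder, i.e. 79.57 dB.
Required insertion loss = 85.2 − 79.57 = 5.63 dB.

5.6 dB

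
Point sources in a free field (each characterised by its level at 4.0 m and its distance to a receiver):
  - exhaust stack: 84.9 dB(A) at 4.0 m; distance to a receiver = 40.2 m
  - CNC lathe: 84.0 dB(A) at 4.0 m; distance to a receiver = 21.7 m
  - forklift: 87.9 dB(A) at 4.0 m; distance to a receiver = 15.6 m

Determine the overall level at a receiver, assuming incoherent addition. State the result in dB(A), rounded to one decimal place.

First find each source's level at the receiver (point-source: −20·log₁₀(r/r_ref)), then combine on an intensity basis.
exhaust stack: 84.9 − 20·log₁₀(40.2/4.0) = 84.9 − 20.04 = 64.86 dB(A).
CNC lathe: 84.0 − 20·log₁₀(21.7/4.0) = 84.0 − 14.69 = 69.31 dB(A).
forklift: 87.9 − 20·log₁₀(15.6/4.0) = 87.9 − 11.82 = 76.08 dB(A).
Σ 10^(L/10) = 5.213e+07 → L_total = 10·log₁₀(5.213e+07) = 77.17 dB(A).

77.2 dB(A)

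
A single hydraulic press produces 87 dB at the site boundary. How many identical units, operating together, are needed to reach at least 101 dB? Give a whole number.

26

Need L₁ + 10·log₁₀ N ≥ 101, i.e. log₁₀ N ≥ 1.40.
N ≥ 10^(14.0/10) = 25.119, so N = 26.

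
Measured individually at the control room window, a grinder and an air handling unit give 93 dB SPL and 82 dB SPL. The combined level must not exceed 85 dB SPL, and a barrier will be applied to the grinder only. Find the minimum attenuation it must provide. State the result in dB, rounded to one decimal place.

Everything except the grinder sums to 10^(82/10) = 1.585e+08 in linear terms, 82.00 dB SPL.
To meet 85 dB SPL overall, the treated grinder may contribute at most 10^(85/10) − 1.585e+08 = 1.577e+08, i.e. 81.98 dB SPL.
Required insertion loss = 93 − 81.98 = 11.02 dB.

11.0 dB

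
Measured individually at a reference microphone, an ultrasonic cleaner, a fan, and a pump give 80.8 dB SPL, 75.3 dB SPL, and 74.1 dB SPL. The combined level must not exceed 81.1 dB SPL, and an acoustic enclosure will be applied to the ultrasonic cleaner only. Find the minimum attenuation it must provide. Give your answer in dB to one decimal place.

The untreated sources together contribute 10^(75.3/10) + 10^(74.1/10) = 5.959e+07, i.e. 77.75 dB SPL.
To meet 81.1 dB SPL overall, the treated ultrasonic cleaner may contribute at most 10^(81.1/10) − 5.959e+07 = 6.924e+07, i.e. 78.40 dB SPL.
Required insertion loss = 80.8 − 78.40 = 2.40 dB.

2.4 dB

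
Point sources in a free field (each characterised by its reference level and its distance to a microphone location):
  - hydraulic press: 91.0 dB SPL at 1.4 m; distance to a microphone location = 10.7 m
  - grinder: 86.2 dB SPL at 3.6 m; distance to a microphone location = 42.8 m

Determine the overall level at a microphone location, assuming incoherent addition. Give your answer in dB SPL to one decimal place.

Apply inverse-square spreading to bring every level to the receiver, then sum 10^(L/10).
hydraulic press: 91.0 − 20·log₁₀(10.7/1.4) = 91.0 − 17.67 = 73.33 dB SPL.
grinder: 86.2 − 20·log₁₀(42.8/3.6) = 86.2 − 21.50 = 64.70 dB SPL.
Σ 10^(L/10) = 2.450e+07 → L_total = 10·log₁₀(2.450e+07) = 73.89 dB SPL.

73.9 dB SPL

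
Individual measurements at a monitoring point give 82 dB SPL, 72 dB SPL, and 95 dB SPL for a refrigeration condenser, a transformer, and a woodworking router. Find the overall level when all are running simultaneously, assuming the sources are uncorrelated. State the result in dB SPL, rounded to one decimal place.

95.2 dB SPL

For uncorrelated sources the intensities add, so convert each level to linear form, sum, and take 10·log₁₀ of the total.
Σ 10^(L/10) = 10^(82/10) + 10^(72/10) + 10^(95/10) = 3.337e+09.
L_total = 10·log₁₀(3.337e+09) = 95.23 dB SPL.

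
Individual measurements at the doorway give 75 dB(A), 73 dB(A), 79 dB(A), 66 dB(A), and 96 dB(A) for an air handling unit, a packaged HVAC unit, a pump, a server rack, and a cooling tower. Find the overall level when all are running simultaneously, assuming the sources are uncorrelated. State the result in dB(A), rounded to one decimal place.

96.1 dB(A)

For uncorrelated sources the intensities add, so convert each level to linear form, sum, and take 10·log₁₀ of the total.
Σ 10^(L/10) = 10^(75/10) + 10^(73/10) + 10^(79/10) + 10^(66/10) + 10^(96/10) = 4.116e+09.
L_total = 10·log₁₀(4.116e+09) = 96.14 dB(A).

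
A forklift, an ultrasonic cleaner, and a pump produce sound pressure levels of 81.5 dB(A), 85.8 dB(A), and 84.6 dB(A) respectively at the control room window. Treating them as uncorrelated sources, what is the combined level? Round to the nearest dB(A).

Incoherent sources combine by intensity addition: L_total = 10·log₁₀(Σ 10^(L_i/10)).
Σ 10^(L/10) = 10^(81.5/10) + 10^(85.8/10) + 10^(84.6/10) = 8.098e+08.
L_total = 10·log₁₀(8.098e+08) = 89.08 dB(A).

89 dB(A)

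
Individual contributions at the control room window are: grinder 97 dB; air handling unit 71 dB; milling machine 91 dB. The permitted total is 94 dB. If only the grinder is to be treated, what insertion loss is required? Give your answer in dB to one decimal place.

6.1 dB

Fixed contribution from the other sources: Σ 10^(L/10) = 10^(71/10) + 10^(91/10) = 1.272e+09 (91.04 dB).
To meet 94 dB overall, the treated grinder may contribute at most 10^(94/10) − 1.272e+09 = 1.240e+09, i.e. 90.94 dB.
So the grinder must be reduced from 97 to 90.94 dB: IL = 6.06 dB.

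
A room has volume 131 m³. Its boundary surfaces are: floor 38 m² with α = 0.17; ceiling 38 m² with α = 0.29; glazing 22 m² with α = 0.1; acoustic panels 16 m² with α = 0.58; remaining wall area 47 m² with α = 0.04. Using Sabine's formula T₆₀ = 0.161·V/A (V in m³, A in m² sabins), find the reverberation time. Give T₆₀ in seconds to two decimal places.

Total absorption A = 38·0.17 + 38·0.29 + 22·0.1 + 16·0.58 + 47·0.04 = 30.84 m² sabins.
T₆₀ = 0.161·V/A = 0.161·131/30.84 = 0.684 s.

0.68 s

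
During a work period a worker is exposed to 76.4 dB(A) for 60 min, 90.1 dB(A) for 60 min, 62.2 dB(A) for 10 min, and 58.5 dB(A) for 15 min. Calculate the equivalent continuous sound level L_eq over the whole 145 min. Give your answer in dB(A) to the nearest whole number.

86 dB(A)

Weight each interval's intensity by its duration and average over T = 145 min:
Σ tᵢ·10^(Lᵢ/10) = 60·10^(76.4/10) + 60·10^(90.1/10) + 10·10^(62.2/10) + 15·10^(58.5/10) = 6.404e+10.
L_eq = 10·log₁₀(6.404e+10/145) = 86.45 dB(A).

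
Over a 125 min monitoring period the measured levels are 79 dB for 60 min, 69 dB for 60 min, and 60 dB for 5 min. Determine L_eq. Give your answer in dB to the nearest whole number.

76 dB

The energy average is taken in the linear domain: L_eq = 10·log₁₀[(Σ tᵢ·10^(Lᵢ/10))/T], T = 125 min.
Σ tᵢ·10^(Lᵢ/10) = 60·10^(79/10) + 60·10^(69/10) + 5·10^(60/10) = 5.248e+09.
L_eq = 10·log₁₀(5.248e+09/125) = 76.23 dB.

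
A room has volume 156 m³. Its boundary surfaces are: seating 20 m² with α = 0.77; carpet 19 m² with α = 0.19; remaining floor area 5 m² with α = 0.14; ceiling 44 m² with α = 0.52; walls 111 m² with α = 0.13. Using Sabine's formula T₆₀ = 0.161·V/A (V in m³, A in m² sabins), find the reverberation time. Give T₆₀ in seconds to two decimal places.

0.44 s

A = Σ Sᵢαᵢ = 20·0.77 + 19·0.19 + 5·0.14 + 44·0.52 + 111·0.13 = 57.02 m².
T₆₀ = 0.161 × 156 / 57.02 = 0.440 s.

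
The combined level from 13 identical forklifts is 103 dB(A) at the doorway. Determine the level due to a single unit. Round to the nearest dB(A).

92 dB(A)

For N identical incoherent sources L_total = L₁ + 10·log₁₀ N, so L₁ = 103 − 10·log₁₀(13) = 103 − 11.139.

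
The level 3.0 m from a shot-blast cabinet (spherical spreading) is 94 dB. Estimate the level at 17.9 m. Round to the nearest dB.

78 dB

Spherical spreading from a point source gives a 20·log₁₀(r₂/r₁) drop.
L₂ = 94 − 20·log₁₀(17.9/3.0) = 94 − 15.515 = 78.49 dB.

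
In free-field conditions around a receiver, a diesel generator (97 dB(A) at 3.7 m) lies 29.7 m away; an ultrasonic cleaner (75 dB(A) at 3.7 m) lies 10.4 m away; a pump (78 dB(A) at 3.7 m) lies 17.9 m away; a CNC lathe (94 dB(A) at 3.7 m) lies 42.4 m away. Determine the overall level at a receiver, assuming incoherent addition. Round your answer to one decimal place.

80.2 dB(A)

First find each source's level at the receiver (point-source: −20·log₁₀(r/r_ref)), then combine on an intensity basis.
diesel generator: 97 − 20·log₁₀(29.7/3.7) = 97 − 18.09 = 78.91 dB(A).
ultrasonic cleaner: 75 − 20·log₁₀(10.4/3.7) = 75 − 8.98 = 66.02 dB(A).
pump: 78 − 20·log₁₀(17.9/3.7) = 78 − 13.69 = 64.31 dB(A).
CNC lathe: 94 − 20·log₁₀(42.4/3.7) = 94 − 21.18 = 72.82 dB(A).
Σ 10^(L/10) = 1.036e+08 → L_total = 10·log₁₀(1.036e+08) = 80.15 dB(A).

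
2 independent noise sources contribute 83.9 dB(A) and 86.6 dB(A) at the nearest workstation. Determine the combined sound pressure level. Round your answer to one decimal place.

For uncorrelated sources the intensities add, so convert each level to linear form, sum, and take 10·log₁₀ of the total.
Σ 10^(L/10) = 10^(83.9/10) + 10^(86.6/10) = 7.026e+08.
L_total = 10·log₁₀(7.026e+08) = 88.47 dB(A).

88.5 dB(A)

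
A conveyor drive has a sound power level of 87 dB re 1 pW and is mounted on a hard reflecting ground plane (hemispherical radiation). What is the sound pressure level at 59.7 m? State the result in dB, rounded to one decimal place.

43.5 dB

The power spreads over a hemisphere of area 2π·r², so L_p = L_w − 10·log₁₀(2π·r²).
2π·r² = 2.239e+04 m², 10·log₁₀ of that is 43.501 dB.
L_p = 87 − 43.501 = 43.50 dB.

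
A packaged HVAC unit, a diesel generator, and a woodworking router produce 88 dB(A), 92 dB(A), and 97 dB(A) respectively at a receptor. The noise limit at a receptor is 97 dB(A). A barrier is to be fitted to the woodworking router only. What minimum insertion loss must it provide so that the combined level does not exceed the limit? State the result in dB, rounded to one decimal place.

2.5 dB

Fixed contribution from the other sources: Σ 10^(L/10) = 10^(88/10) + 10^(92/10) = 2.216e+09 (93.46 dB(A)).
The limit corresponds to 10^(97/10) = 5.012e+09; subtracting the fixed part leaves 2.796e+09 for the woodworking router, i.e. 94.47 dB(A).
Required insertion loss = 97 − 94.47 = 2.53 dB.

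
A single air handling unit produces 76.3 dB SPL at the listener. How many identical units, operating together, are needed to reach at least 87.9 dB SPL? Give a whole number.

N identical sources give L₁ + 10·log₁₀ N, so require 10·log₁₀ N ≥ 87.9 − 76.3 = 11.6 dB.
N ≥ 10^(11.6/10) = 14.454, so N = 15.

15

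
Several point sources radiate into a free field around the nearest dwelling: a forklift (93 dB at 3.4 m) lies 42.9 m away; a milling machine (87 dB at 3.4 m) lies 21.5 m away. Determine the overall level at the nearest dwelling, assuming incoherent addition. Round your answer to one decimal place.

74.0 dB

Apply inverse-square spreading to bring every level to the receiver, then sum 10^(L/10).
forklift: 93 − 20·log₁₀(42.9/3.4) = 93 − 22.02 = 70.98 dB.
milling machine: 87 − 20·log₁₀(21.5/3.4) = 87 − 16.02 = 70.98 dB.
Σ 10^(L/10) = 2.507e+07 → L_total = 10·log₁₀(2.507e+07) = 73.99 dB.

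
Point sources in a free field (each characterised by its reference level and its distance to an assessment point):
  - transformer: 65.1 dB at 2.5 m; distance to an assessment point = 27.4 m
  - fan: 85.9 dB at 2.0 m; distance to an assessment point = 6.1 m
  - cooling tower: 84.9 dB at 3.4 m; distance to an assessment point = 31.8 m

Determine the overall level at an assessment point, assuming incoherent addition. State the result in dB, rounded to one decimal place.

76.6 dB

Apply inverse-square spreading to bring every level to the receiver, then sum 10^(L/10).
transformer: 65.1 − 20·log₁₀(27.4/2.5) = 65.1 − 20.80 = 44.30 dB.
fan: 85.9 − 20·log₁₀(6.1/2.0) = 85.9 − 9.69 = 76.21 dB.
cooling tower: 84.9 − 20·log₁₀(31.8/3.4) = 84.9 − 19.42 = 65.48 dB.
Σ 10^(L/10) = 4.538e+07 → L_total = 10·log₁₀(4.538e+07) = 76.57 dB.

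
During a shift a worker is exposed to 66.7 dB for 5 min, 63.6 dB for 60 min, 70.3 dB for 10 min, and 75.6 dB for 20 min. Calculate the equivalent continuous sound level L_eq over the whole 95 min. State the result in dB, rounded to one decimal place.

70.2 dB

Weight each interval's intensity by its duration and average over T = 95 min:
Σ tᵢ·10^(Lᵢ/10) = 5·10^(66.7/10) + 60·10^(63.6/10) + 10·10^(70.3/10) + 20·10^(75.6/10) = 9.941e+08.
L_eq = 10·log₁₀(9.941e+08/95) = 70.20 dB.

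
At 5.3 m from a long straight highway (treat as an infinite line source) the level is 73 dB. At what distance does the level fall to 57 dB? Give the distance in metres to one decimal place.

211.0 m

For a line source L₁ − L₂ = 10·log₁₀(r₂/r₁), so r₂ = r₁·10^((L₁−L₂)/10).
r₂ = 5.3·10^((73−57)/10) = 5.3·10^(16.0/10) = 211.00 m.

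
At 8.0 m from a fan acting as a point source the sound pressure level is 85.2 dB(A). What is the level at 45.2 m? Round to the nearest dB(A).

Spherical spreading from a point source gives a 20·log₁₀(r₂/r₁) drop.
L₂ = 85.2 − 20·log₁₀(45.2/8.0) = 85.2 − 15.041 = 70.16 dB(A).

70 dB(A)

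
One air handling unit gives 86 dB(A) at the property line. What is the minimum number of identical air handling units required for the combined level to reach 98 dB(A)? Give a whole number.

16

The shortfall is 98 − 86 = 12.0 dB, and N units add 10·log₁₀ N, so need 10·log₁₀ N ≥ 12.0.
N ≥ 10^(12.0/10) = 15.849, so N = 16.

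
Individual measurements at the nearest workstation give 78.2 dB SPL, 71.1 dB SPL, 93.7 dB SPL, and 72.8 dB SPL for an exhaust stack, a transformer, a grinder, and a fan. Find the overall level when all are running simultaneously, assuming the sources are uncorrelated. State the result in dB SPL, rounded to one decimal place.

93.9 dB SPL

Incoherent sources combine by intensity addition: L_total = 10·log₁₀(Σ 10^(L_i/10)).
Σ 10^(L/10) = 10^(78.2/10) + 10^(71.1/10) + 10^(93.7/10) + 10^(72.8/10) = 2.442e+09.
L_total = 10·log₁₀(2.442e+09) = 93.88 dB SPL.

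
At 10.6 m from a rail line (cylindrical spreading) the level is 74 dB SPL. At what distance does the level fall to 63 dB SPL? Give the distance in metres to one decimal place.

The 11.0 dB drop corresponds to a distance ratio of 10^(11.0/10) for a line source.
r₂ = 10.6·10^((74−63)/10) = 10.6·10^(11.0/10) = 133.45 m.

133.4 m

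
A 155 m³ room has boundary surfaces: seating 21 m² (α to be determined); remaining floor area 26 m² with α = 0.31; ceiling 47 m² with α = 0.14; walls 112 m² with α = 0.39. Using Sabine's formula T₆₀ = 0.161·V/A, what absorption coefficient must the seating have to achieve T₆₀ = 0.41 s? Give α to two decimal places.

0.12

From T₆₀ = 0.161·V/A, the target T₆₀ = 0.41 s needs A = 0.161·155/0.41 = 60.87 m².
Absorption from the other surfaces = 26·0.31 + 47·0.14 + 112·0.39 = 58.32 m², so the seating must supply 2.55 m² over 21 m².
α = 2.55/21 = 0.121.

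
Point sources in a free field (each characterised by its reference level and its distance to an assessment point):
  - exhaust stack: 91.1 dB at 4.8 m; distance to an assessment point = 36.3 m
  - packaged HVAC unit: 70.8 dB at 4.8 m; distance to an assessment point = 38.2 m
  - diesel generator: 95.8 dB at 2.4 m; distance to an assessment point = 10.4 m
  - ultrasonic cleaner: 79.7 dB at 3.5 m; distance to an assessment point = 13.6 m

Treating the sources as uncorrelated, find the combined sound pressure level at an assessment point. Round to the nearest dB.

Apply inverse-square spreading to bring every level to the receiver, then sum 10^(L/10).
exhaust stack: 91.1 − 20·log₁₀(36.3/4.8) = 91.1 − 17.57 = 73.53 dB.
packaged HVAC unit: 70.8 − 20·log₁₀(38.2/4.8) = 70.8 − 18.02 = 52.78 dB.
diesel generator: 95.8 − 20·log₁₀(10.4/2.4) = 95.8 − 12.74 = 83.06 dB.
ultrasonic cleaner: 79.7 − 20·log₁₀(13.6/3.5) = 79.7 − 11.79 = 67.91 dB.
Σ 10^(L/10) = 2.314e+08 → L_total = 10·log₁₀(2.314e+08) = 83.64 dB.

84 dB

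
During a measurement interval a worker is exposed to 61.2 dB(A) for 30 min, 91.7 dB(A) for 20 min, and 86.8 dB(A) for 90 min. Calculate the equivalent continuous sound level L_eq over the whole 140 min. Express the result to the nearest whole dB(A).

L_eq = 10·log₁₀[(1/T)·Σ tᵢ·10^(Lᵢ/10)] with T = 140 min.
Σ tᵢ·10^(Lᵢ/10) = 30·10^(61.2/10) + 20·10^(91.7/10) + 90·10^(86.8/10) = 7.270e+10.
L_eq = 10·log₁₀(7.270e+10/140) = 87.15 dB(A).

87 dB(A)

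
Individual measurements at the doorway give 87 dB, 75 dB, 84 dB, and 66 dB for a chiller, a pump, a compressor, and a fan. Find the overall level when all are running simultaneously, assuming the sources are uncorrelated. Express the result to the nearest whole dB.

89 dB

Incoherent sources combine by intensity addition: L_total = 10·log₁₀(Σ 10^(L_i/10)).
Σ 10^(L/10) = 10^(87/10) + 10^(75/10) + 10^(84/10) + 10^(66/10) = 7.880e+08.
L_total = 10·log₁₀(7.880e+08) = 88.97 dB.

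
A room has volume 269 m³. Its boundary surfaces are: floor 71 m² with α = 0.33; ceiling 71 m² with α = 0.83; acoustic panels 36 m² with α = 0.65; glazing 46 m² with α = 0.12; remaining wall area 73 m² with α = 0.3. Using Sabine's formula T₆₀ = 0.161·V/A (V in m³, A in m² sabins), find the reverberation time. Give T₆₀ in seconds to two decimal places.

A = Σ Sᵢαᵢ = 71·0.33 + 71·0.83 + 36·0.65 + 46·0.12 + 73·0.3 = 133.18 m².
T₆₀ = 0.161·V/A = 0.161·269/133.18 = 0.325 s.

0.33 s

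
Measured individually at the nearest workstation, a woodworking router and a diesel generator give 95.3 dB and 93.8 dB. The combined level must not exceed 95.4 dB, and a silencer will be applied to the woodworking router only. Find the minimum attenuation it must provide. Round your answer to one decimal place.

5.0 dB

Fixed contribution from the other source: Σ 10^(L/10) = 10^(93.8/10) = 2.399e+09 (93.80 dB).
To meet 95.4 dB overall, the treated woodworking router may contribute at most 10^(95.4/10) − 2.399e+09 = 1.069e+09, i.e. 90.29 dB.
Required insertion loss = 95.3 − 90.29 = 5.01 dB.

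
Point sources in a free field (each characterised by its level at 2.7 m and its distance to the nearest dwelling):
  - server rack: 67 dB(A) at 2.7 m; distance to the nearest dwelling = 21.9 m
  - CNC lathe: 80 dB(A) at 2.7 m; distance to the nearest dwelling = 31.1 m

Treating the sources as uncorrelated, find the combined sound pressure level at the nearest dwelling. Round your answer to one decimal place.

Apply inverse-square spreading to bring every level to the receiver, then sum 10^(L/10).
server rack: 67 − 20·log₁₀(21.9/2.7) = 67 − 18.18 = 48.82 dB(A).
CNC lathe: 80 − 20·log₁₀(31.1/2.7) = 80 − 21.23 = 58.77 dB(A).
Σ 10^(L/10) = 8.299e+05 → L_total = 10·log₁₀(8.299e+05) = 59.19 dB(A).

59.2 dB(A)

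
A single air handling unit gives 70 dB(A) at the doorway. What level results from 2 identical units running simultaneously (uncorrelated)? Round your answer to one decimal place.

With 2 equal, uncorrelated contributions the intensity is 2× that of one unit, giving a rise of 10·log₁₀ 2.
L_total = 70 + 10·log₁₀(2) = 70 + 3.010 = 73.01 dB(A).

73.0 dB(A)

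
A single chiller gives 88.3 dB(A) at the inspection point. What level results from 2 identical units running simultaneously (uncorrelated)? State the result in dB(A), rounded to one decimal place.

With 2 equal, uncorrelated contributions the intensity is 2× that of one unit, giving a rise of 10·log₁₀ 2.
L_total = 88.3 + 10·log₁₀(2) = 88.3 + 3.010 = 91.31 dB(A).

91.3 dB(A)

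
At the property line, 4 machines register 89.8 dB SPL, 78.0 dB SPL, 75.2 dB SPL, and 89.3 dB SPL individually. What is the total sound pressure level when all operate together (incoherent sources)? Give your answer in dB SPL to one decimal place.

92.8 dB SPL

For uncorrelated sources the intensities add, so convert each level to linear form, sum, and take 10·log₁₀ of the total.
Σ 10^(L/10) = 10^(89.8/10) + 10^(78.0/10) + 10^(75.2/10) + 10^(89.3/10) = 1.902e+09.
L_total = 10·log₁₀(1.902e+09) = 92.79 dB SPL.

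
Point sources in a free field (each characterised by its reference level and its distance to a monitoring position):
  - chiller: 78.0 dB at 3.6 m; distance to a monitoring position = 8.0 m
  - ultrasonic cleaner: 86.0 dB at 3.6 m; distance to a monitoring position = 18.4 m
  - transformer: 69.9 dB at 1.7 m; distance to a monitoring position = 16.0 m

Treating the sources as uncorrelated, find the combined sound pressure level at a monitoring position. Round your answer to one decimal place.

First find each source's level at the receiver (point-source: −20·log₁₀(r/r_ref)), then combine on an intensity basis.
chiller: 78.0 − 20·log₁₀(8.0/3.6) = 78.0 − 6.94 = 71.06 dB.
ultrasonic cleaner: 86.0 − 20·log₁₀(18.4/3.6) = 86.0 − 14.17 = 71.83 dB.
transformer: 69.9 − 20·log₁₀(16.0/1.7) = 69.9 − 19.47 = 50.43 dB.
Σ 10^(L/10) = 2.813e+07 → L_total = 10·log₁₀(2.813e+07) = 74.49 dB.

74.5 dB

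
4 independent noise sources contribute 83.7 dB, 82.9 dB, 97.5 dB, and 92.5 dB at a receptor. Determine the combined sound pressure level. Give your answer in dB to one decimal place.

98.9 dB

For uncorrelated sources the intensities add, so convert each level to linear form, sum, and take 10·log₁₀ of the total.
Σ 10^(L/10) = 10^(83.7/10) + 10^(82.9/10) + 10^(97.5/10) + 10^(92.5/10) = 7.831e+09.
L_total = 10·log₁₀(7.831e+09) = 98.94 dB.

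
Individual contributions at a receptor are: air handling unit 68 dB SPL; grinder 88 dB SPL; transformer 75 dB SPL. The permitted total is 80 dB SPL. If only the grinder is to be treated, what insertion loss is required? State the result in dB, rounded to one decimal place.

Fixed contribution from the other sources: Σ 10^(L/10) = 10^(68/10) + 10^(75/10) = 3.793e+07 (75.79 dB SPL).
The limit corresponds to 10^(80/10) = 1.000e+08; subtracting the fixed part leaves 6.207e+07 for the grinder, i.e. 77.93 dB SPL.
Required insertion loss = 88 − 77.93 = 10.07 dB.

10.1 dB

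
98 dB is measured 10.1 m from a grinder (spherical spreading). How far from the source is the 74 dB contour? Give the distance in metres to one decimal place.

160.1 m

For a point source L₁ − L₂ = 20·log₁₀(r₂/r₁), so r₂ = r₁·10^((L₁−L₂)/20).
r₂ = 10.1·10^((98−74)/20) = 10.1·10^(24.0/20) = 160.07 m.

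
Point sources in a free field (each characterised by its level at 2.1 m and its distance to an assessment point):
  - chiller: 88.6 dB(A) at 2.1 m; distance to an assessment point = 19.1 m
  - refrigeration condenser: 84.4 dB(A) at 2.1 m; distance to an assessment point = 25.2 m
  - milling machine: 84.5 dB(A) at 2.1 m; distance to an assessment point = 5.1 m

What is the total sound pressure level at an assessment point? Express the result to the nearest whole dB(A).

Propagate each source to the receiver with L = L_ref − 20·log₁₀(r/r_ref), then add intensities.
chiller: 88.6 − 20·log₁₀(19.1/2.1) = 88.6 − 19.18 = 69.42 dB(A).
refrigeration condenser: 84.4 − 20·log₁₀(25.2/2.1) = 84.4 − 21.58 = 62.82 dB(A).
milling machine: 84.5 − 20·log₁₀(5.1/2.1) = 84.5 − 7.71 = 76.79 dB(A).
Σ 10^(L/10) = 5.846e+07 → L_total = 10·log₁₀(5.846e+07) = 77.67 dB(A).

78 dB(A)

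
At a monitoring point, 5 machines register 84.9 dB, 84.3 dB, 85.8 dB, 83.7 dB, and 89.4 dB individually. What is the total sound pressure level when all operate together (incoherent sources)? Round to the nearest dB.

For uncorrelated sources the intensities add, so convert each level to linear form, sum, and take 10·log₁₀ of the total.
Σ 10^(L/10) = 10^(84.9/10) + 10^(84.3/10) + 10^(85.8/10) + 10^(83.7/10) + 10^(89.4/10) = 2.064e+09.
L_total = 10·log₁₀(2.064e+09) = 93.15 dB.

93 dB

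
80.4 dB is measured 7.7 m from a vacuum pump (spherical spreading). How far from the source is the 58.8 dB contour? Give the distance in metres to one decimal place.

92.6 m

For a point source L₁ − L₂ = 20·log₁₀(r₂/r₁), so r₂ = r₁·10^((L₁−L₂)/20).
r₂ = 7.7·10^((80.4−58.8)/20) = 7.7·10^(21.6/20) = 92.57 m.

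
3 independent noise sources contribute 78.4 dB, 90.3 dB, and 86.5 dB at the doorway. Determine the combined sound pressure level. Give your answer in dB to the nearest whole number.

92 dB

Incoherent sources combine by intensity addition: L_total = 10·log₁₀(Σ 10^(L_i/10)).
Σ 10^(L/10) = 10^(78.4/10) + 10^(90.3/10) + 10^(86.5/10) = 1.587e+09.
L_total = 10·log₁₀(1.587e+09) = 92.01 dB.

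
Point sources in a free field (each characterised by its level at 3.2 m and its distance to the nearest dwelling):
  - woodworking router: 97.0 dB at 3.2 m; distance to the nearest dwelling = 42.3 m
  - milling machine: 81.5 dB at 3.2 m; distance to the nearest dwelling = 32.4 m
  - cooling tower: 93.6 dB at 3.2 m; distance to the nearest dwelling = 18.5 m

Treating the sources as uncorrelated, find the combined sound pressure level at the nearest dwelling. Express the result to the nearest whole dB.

80 dB

Propagate each source to the receiver with L = L_ref − 20·log₁₀(r/r_ref), then add intensities.
woodworking router: 97.0 − 20·log₁₀(42.3/3.2) = 97.0 − 22.42 = 74.58 dB.
milling machine: 81.5 − 20·log₁₀(32.4/3.2) = 81.5 − 20.11 = 61.39 dB.
cooling tower: 93.6 − 20·log₁₀(18.5/3.2) = 93.6 − 15.24 = 78.36 dB.
Σ 10^(L/10) = 9.860e+07 → L_total = 10·log₁₀(9.860e+07) = 79.94 dB.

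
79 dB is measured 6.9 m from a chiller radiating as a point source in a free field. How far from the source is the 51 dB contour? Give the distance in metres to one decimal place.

173.3 m

Point-source spreading drops the level by 20·log₁₀(r₂/r₁); inverting, r₂/r₁ = 10^(ΔL/20).
r₂ = 6.9·10^((79−51)/20) = 6.9·10^(28.0/20) = 173.32 m.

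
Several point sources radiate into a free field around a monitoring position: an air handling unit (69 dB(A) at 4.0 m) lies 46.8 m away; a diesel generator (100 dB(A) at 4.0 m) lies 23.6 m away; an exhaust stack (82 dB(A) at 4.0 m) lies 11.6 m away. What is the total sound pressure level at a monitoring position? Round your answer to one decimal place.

First find each source's level at the receiver (point-source: −20·log₁₀(r/r_ref)), then combine on an intensity basis.
air handling unit: 69 − 20·log₁₀(46.8/4.0) = 69 − 21.36 = 47.64 dB(A).
diesel generator: 100 − 20·log₁₀(23.6/4.0) = 100 − 15.42 = 84.58 dB(A).
exhaust stack: 82 − 20·log₁₀(11.6/4.0) = 82 − 9.25 = 72.75 dB(A).
Σ 10^(L/10) = 3.062e+08 → L_total = 10·log₁₀(3.062e+08) = 84.86 dB(A).

84.9 dB(A)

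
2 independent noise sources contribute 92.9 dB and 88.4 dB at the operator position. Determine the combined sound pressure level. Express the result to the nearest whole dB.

94 dB

Incoherent sources combine by intensity addition: L_total = 10·log₁₀(Σ 10^(L_i/10)).
Σ 10^(L/10) = 10^(92.9/10) + 10^(88.4/10) = 2.642e+09.
L_total = 10·log₁₀(2.642e+09) = 94.22 dB.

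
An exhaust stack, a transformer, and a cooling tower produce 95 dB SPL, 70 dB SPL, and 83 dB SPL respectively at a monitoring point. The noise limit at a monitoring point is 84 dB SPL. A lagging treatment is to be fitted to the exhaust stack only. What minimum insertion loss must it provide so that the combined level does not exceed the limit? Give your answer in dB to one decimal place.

The untreated sources together contribute 10^(70/10) + 10^(83/10) = 2.095e+08, i.e. 83.21 dB SPL.
To meet 84 dB SPL overall, the treated exhaust stack may contribute at most 10^(84/10) − 2.095e+08 = 4.166e+07, i.e. 76.20 dB SPL.
Required insertion loss = 95 − 76.20 = 18.80 dB.

18.8 dB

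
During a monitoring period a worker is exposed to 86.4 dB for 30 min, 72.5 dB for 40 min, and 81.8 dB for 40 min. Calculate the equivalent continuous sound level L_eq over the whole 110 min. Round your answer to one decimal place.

The energy average is taken in the linear domain: L_eq = 10·log₁₀[(Σ tᵢ·10^(Lᵢ/10))/T], T = 110 min.
Σ tᵢ·10^(Lᵢ/10) = 30·10^(86.4/10) + 40·10^(72.5/10) + 40·10^(81.8/10) = 1.986e+10.
L_eq = 10·log₁₀(1.986e+10/110) = 82.57 dB.

82.6 dB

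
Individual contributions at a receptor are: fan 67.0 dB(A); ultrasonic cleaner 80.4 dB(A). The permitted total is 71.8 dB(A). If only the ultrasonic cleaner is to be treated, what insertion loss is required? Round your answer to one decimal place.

Fixed contribution from the other source: Σ 10^(L/10) = 10^(67.0/10) = 5.012e+06 (67.00 dB(A)).
The limit corresponds to 10^(71.8/10) = 1.514e+07; subtracting the fixed part leaves 1.012e+07 for the ultrasonic cleaner, i.e. 70.05 dB(A).
Required insertion loss = 80.4 − 70.05 = 10.35 dB.

10.3 dB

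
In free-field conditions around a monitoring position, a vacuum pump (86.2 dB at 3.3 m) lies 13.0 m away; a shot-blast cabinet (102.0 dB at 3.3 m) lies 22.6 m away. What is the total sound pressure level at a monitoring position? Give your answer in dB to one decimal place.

Apply inverse-square spreading to bring every level to the receiver, then sum 10^(L/10).
vacuum pump: 86.2 − 20·log₁₀(13.0/3.3) = 86.2 − 11.91 = 74.29 dB.
shot-blast cabinet: 102.0 − 20·log₁₀(22.6/3.3) = 102.0 − 16.71 = 85.29 dB.
Σ 10^(L/10) = 3.648e+08 → L_total = 10·log₁₀(3.648e+08) = 85.62 dB.

85.6 dB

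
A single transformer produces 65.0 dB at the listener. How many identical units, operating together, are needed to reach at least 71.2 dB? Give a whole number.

5

N identical sources give L₁ + 10·log₁₀ N, so require 10·log₁₀ N ≥ 71.2 − 65.0 = 6.2 dB.
N ≥ 10^(6.2/10) = 4.169, so N = 5.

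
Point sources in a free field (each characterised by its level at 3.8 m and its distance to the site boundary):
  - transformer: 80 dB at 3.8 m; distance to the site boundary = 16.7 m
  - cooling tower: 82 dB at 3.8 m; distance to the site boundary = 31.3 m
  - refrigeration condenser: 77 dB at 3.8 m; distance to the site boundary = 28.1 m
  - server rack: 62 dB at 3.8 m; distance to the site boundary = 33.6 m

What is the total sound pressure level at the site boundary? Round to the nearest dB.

Apply inverse-square spreading to bring every level to the receiver, then sum 10^(L/10).
transformer: 80 − 20·log₁₀(16.7/3.8) = 80 − 12.86 = 67.14 dB.
cooling tower: 82 − 20·log₁₀(31.3/3.8) = 82 − 18.32 = 63.68 dB.
refrigeration condenser: 77 − 20·log₁₀(28.1/3.8) = 77 − 17.38 = 59.62 dB.
server rack: 62 − 20·log₁₀(33.6/3.8) = 62 − 18.93 = 43.07 dB.
Σ 10^(L/10) = 8.451e+06 → L_total = 10·log₁₀(8.451e+06) = 69.27 dB.

69 dB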